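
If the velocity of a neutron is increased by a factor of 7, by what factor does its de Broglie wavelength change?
The wavelength decreases by a factor of 7.

From λ = h/(mv), the wavelength is inversely proportional to velocity:

λ ∝ 1/v

If v → 7v, then λ → λ/7

When velocity is increased by a factor of 7, the wavelength decreases by a factor of 7.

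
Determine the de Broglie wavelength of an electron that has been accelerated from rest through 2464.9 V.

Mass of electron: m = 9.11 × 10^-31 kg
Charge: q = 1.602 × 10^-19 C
2.47 × 10^-11 m

When a particle is accelerated through voltage V, it gains kinetic energy KE = qV.

The de Broglie wavelength is then λ = h/√(2mqV):

λ = h/√(2mqV)
λ = (6.626 × 10^-34 J·s) / √(2 × 9.11 × 10^-31 kg × 1.602 × 10^-19 C × 2464.9 V)
λ = 2.47 × 10^-11 m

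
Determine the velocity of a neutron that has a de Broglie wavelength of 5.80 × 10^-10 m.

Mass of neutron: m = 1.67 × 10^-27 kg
6.84 × 10^2 m/s

From the de Broglie relation λ = h/(mv), we solve for v:

v = h/(mλ)
v = (6.626 × 10^-34 J·s) / (1.67 × 10^-27 kg × 5.80 × 10^-10 m)
v = 6.84 × 10^2 m/s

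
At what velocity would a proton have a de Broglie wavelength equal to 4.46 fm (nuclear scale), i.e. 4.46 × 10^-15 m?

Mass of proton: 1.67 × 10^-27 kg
8.90 × 10^7 m/s

From λ = h/(mv), solve for v:

v = h/(mλ)
v = (6.626 × 10^-34 J·s) / (1.67 × 10^-27 kg × 4.46 × 10^-15 m)
v = 8.90 × 10^7 m/s

Note: This velocity is 29.7% of the speed of light, so relativistic corrections would be needed for a more accurate calculation.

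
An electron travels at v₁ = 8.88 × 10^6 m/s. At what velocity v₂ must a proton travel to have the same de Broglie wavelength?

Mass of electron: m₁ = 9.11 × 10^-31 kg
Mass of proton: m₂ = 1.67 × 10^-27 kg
v₂ = 4.84 × 10^3 m/s

For equal de Broglie wavelengths: λ₁ = λ₂

h/(m₁v₁) = h/(m₂v₂)
m₁v₁ = m₂v₂
v₂ = v₁ · (m₁/m₂)

v₂ = 8.88 × 10^6 m/s × (9.11 × 10^-31 kg / 1.67 × 10^-27 kg)
v₂ = 4.84 × 10^3 m/s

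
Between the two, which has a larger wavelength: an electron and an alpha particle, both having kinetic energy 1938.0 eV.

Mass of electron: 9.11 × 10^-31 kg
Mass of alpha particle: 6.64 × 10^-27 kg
The electron has the longer wavelength.

Using λ = h/√(2mKE):

For electron: λ₁ = h/√(2m₁KE) = 2.79 × 10^-11 m
For alpha particle: λ₂ = h/√(2m₂KE) = 3.26 × 10^-13 m

Since λ ∝ 1/√m at constant kinetic energy, the lighter particle has the longer wavelength.

The electron has the longer de Broglie wavelength.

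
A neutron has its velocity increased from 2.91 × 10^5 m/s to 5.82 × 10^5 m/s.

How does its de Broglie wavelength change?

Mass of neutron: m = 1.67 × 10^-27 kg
The wavelength decreases by a factor of 2.

Using λ = h/(mv):

Initial wavelength: λ₁ = h/(mv₁) = 1.36 × 10^-12 m
Final wavelength: λ₂ = h/(mv₂) = 6.82 × 10^-13 m

Since λ ∝ 1/v, when velocity increases by a factor of 2, the wavelength decreases by a factor of 2.

λ₂/λ₁ = v₁/v₂ = 1/2

The wavelength decreases by a factor of 2.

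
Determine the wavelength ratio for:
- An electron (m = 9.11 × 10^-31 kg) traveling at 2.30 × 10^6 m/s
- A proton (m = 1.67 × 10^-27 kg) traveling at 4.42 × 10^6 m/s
λ₁/λ₂ = 3.52 × 10^3

Using λ = h/(mv):

λ₁ = h/(m₁v₁) = 3.16 × 10^-10 m
λ₂ = h/(m₂v₂) = 8.98 × 10^-14 m

Ratio λ₁/λ₂ = (m₂v₂)/(m₁v₁)
         = (1.67 × 10^-27 kg × 4.42 × 10^6 m/s) / (9.11 × 10^-31 kg × 2.30 × 10^6 m/s)
         = 3.52 × 10^3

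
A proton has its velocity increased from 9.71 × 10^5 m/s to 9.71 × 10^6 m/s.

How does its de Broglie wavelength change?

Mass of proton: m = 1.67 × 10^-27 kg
The wavelength decreases by a factor of 10.

Using λ = h/(mv):

Initial wavelength: λ₁ = h/(mv₁) = 4.09 × 10^-13 m
Final wavelength: λ₂ = h/(mv₂) = 4.09 × 10^-14 m

Since λ ∝ 1/v, when velocity increases by a factor of 10, the wavelength decreases by a factor of 10.

λ₂/λ₁ = v₁/v₂ = 1/10

The wavelength decreases by a factor of 10.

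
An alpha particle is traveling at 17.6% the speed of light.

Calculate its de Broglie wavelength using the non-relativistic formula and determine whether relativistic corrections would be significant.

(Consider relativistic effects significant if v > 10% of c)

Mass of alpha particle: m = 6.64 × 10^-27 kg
Yes, relativistic corrections are needed.

Using the non-relativistic de Broglie formula λ = h/(mv):

v = 17.6% × c = 5.276 × 10^7 m/s

λ = h/(mv)
λ = (6.626 × 10^-34 J·s) / (6.64 × 10^-27 kg × 5.276 × 10^7 m/s)
λ = 1.89 × 10^-15 m

Since v = 17.6% of c > 10% of c, relativistic corrections ARE significant and the actual wavelength would differ from this non-relativistic estimate.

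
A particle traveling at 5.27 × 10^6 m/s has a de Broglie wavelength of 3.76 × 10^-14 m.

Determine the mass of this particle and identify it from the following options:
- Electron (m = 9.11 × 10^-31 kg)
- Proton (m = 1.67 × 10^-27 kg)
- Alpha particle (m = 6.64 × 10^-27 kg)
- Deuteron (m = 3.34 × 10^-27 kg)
The particle is a deuteron.

From λ = h/(mv), solve for mass:

m = h/(λv)
m = (6.626 × 10^-34 J·s) / (3.76 × 10^-14 m × 5.27 × 10^6 m/s)
m = 3.34 × 10^-27 kg

Comparing with the listed masses, this is closest to a deuteron.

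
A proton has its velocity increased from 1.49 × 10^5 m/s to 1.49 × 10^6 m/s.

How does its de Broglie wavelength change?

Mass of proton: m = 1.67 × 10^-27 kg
The wavelength decreases by a factor of 10.

Using λ = h/(mv):

Initial wavelength: λ₁ = h/(mv₁) = 2.66 × 10^-12 m
Final wavelength: λ₂ = h/(mv₂) = 2.66 × 10^-13 m

Since λ ∝ 1/v, when velocity increases by a factor of 10, the wavelength decreases by a factor of 10.

λ₂/λ₁ = v₁/v₂ = 1/10

The wavelength decreases by a factor of 10.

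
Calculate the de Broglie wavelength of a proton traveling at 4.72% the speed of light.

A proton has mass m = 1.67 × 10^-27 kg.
2.80 × 10^-14 m

Using the de Broglie relation λ = h/(mv):

v = 4.72% × c = 1.415 × 10^7 m/s

λ = h/(mv)
λ = (6.626 × 10^-34 J·s) / (1.67 × 10^-27 kg × 1.415 × 10^7 m/s)
λ = 2.80 × 10^-14 m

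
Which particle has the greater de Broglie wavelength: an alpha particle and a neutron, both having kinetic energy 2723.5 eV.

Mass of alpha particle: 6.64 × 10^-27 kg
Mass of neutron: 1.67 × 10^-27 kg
The neutron has the longer wavelength.

Using λ = h/√(2mKE):

For alpha particle: λ₁ = h/√(2m₁KE) = 2.75 × 10^-13 m
For neutron: λ₂ = h/√(2m₂KE) = 5.49 × 10^-13 m

Since λ ∝ 1/√m at constant kinetic energy, the lighter particle has the longer wavelength.

The neutron has the longer de Broglie wavelength.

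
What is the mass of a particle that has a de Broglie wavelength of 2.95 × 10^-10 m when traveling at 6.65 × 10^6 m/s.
3.38 × 10^-31 kg

From the de Broglie relation λ = h/(mv), we solve for m:

m = h/(λv)
m = (6.626 × 10^-34 J·s) / (2.95 × 10^-10 m × 6.65 × 10^6 m/s)
m = 3.38 × 10^-31 kg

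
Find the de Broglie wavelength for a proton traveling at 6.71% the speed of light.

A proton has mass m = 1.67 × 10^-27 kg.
1.97 × 10^-14 m

Using the de Broglie relation λ = h/(mv):

v = 6.71% × c = 2.012 × 10^7 m/s

λ = h/(mv)
λ = (6.626 × 10^-34 J·s) / (1.67 × 10^-27 kg × 2.012 × 10^7 m/s)
λ = 1.97 × 10^-14 m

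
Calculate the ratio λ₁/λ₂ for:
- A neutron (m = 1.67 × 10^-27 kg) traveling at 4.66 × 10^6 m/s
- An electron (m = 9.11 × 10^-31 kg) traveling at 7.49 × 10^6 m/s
λ₁/λ₂ = 8.77 × 10^-4

Using λ = h/(mv):

λ₁ = h/(m₁v₁) = 8.51 × 10^-14 m
λ₂ = h/(m₂v₂) = 9.71 × 10^-11 m

Ratio λ₁/λ₂ = (m₂v₂)/(m₁v₁)
         = (9.11 × 10^-31 kg × 7.49 × 10^6 m/s) / (1.67 × 10^-27 kg × 4.66 × 10^6 m/s)
         = 8.77 × 10^-4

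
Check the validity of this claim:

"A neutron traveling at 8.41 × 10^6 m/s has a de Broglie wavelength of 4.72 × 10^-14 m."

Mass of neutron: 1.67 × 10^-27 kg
True

The claim is correct.

Using λ = h/(mv):
λ = (6.626 × 10^-34 J·s) / (1.67 × 10^-27 kg × 8.41 × 10^6 m/s)
λ = 4.72 × 10^-14 m

This matches the claimed value.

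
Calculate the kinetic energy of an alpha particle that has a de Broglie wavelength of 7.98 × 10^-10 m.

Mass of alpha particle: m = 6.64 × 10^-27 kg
5.19 × 10^-23 J (or 3.24 × 10^-4 eV)

From λ = h/√(2mKE), we solve for KE:

λ² = h²/(2mKE)
KE = h²/(2mλ²)
KE = (6.626 × 10^-34 J·s)² / (2 × 6.64 × 10^-27 kg × (7.98 × 10^-10 m)²)
KE = 5.19 × 10^-23 J
KE = 3.24 × 10^-4 eV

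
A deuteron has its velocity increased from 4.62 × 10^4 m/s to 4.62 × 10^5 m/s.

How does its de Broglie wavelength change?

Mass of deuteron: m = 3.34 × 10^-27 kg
The wavelength decreases by a factor of 10.

Using λ = h/(mv):

Initial wavelength: λ₁ = h/(mv₁) = 4.29 × 10^-12 m
Final wavelength: λ₂ = h/(mv₂) = 4.29 × 10^-13 m

Since λ ∝ 1/v, when velocity increases by a factor of 10, the wavelength decreases by a factor of 10.

λ₂/λ₁ = v₁/v₂ = 1/10

The wavelength decreases by a factor of 10.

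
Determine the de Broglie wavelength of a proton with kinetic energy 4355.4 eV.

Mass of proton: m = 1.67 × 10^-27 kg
4.34 × 10^-13 m

Using λ = h/√(2mKE):

First convert KE to Joules: KE = 4355.4 eV = 6.978 × 10^-16 J

λ = h/√(2mKE)
λ = (6.626 × 10^-34 J·s) / √(2 × 1.67 × 10^-27 kg × 6.978 × 10^-16 J)
λ = 4.34 × 10^-13 m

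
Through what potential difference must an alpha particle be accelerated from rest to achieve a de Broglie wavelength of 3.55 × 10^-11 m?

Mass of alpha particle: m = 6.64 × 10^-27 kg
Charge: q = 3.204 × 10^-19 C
8.19 × 10^-2 V

From λ = h/√(2mqV), we solve for V:

λ² = h²/(2mqV)
V = h²/(2mqλ²)
V = (6.626 × 10^-34 J·s)² / (2 × 6.64 × 10^-27 kg × 3.204 × 10^-19 C × (3.55 × 10^-11 m)²)
V = 8.19 × 10^-2 V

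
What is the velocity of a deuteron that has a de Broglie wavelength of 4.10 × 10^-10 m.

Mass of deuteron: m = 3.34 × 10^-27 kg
4.84 × 10^2 m/s

From the de Broglie relation λ = h/(mv), we solve for v:

v = h/(mλ)
v = (6.626 × 10^-34 J·s) / (3.34 × 10^-27 kg × 4.10 × 10^-10 m)
v = 4.84 × 10^2 m/s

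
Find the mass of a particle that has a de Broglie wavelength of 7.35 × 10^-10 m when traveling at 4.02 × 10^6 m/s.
2.24 × 10^-31 kg

From the de Broglie relation λ = h/(mv), we solve for m:

m = h/(λv)
m = (6.626 × 10^-34 J·s) / (7.35 × 10^-10 m × 4.02 × 10^6 m/s)
m = 2.24 × 10^-31 kg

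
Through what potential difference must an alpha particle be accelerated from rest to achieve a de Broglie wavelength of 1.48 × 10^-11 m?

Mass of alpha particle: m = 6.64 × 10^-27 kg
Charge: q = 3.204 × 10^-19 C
4.71 × 10^-1 V

From λ = h/√(2mqV), we solve for V:

λ² = h²/(2mqV)
V = h²/(2mqλ²)
V = (6.626 × 10^-34 J·s)² / (2 × 6.64 × 10^-27 kg × 3.204 × 10^-19 C × (1.48 × 10^-11 m)²)
V = 4.71 × 10^-1 V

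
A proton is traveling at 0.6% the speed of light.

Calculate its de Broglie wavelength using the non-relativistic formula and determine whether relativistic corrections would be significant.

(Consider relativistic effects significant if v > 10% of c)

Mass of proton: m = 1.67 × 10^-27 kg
No, relativistic corrections are not needed.

Using the non-relativistic de Broglie formula λ = h/(mv):

v = 0.6% × c = 1.799 × 10^6 m/s

λ = h/(mv)
λ = (6.626 × 10^-34 J·s) / (1.67 × 10^-27 kg × 1.799 × 10^6 m/s)
λ = 2.21 × 10^-13 m

Since v = 0.6% of c < 10% of c, relativistic corrections are NOT significant and this non-relativistic result is a good approximation.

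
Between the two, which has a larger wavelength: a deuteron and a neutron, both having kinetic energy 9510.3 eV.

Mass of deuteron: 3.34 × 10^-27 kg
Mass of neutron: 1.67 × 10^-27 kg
The neutron has the longer wavelength.

Using λ = h/√(2mKE):

For deuteron: λ₁ = h/√(2m₁KE) = 2.08 × 10^-13 m
For neutron: λ₂ = h/√(2m₂KE) = 2.94 × 10^-13 m

Since λ ∝ 1/√m at constant kinetic energy, the lighter particle has the longer wavelength.

The neutron has the longer de Broglie wavelength.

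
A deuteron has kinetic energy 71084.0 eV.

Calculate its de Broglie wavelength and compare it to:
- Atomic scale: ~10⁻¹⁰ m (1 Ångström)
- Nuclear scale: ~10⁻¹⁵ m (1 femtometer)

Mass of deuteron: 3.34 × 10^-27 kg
λ = 7.60 × 10^-14 m, which is between nuclear and atomic scales.

Using λ = h/√(2mKE):

KE = 71084.0 eV = 1.139 × 10^-14 J

λ = h/√(2mKE)
λ = (6.626 × 10^-34 J·s) / √(2 × 3.34 × 10^-27 kg × 1.139 × 10^-14 J)
λ = 7.60 × 10^-14 m

Comparison:
- Atomic scale (10⁻¹⁰ m): λ is 0.00076× this size
- Nuclear scale (10⁻¹⁵ m): λ is 76× this size

The wavelength is between nuclear and atomic scales.

This wavelength is appropriate for probing atomic structure but too large for nuclear physics experiments.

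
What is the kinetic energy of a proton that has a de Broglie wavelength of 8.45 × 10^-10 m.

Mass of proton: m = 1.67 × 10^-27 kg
1.84 × 10^-22 J (or 1.15 × 10^-3 eV)

From λ = h/√(2mKE), we solve for KE:

λ² = h²/(2mKE)
KE = h²/(2mλ²)
KE = (6.626 × 10^-34 J·s)² / (2 × 1.67 × 10^-27 kg × (8.45 × 10^-10 m)²)
KE = 1.84 × 10^-22 J
KE = 1.15 × 10^-3 eV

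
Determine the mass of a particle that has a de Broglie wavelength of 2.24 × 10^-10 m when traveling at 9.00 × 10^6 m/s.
3.29 × 10^-31 kg

From the de Broglie relation λ = h/(mv), we solve for m:

m = h/(λv)
m = (6.626 × 10^-34 J·s) / (2.24 × 10^-10 m × 9.00 × 10^6 m/s)
m = 3.29 × 10^-31 kg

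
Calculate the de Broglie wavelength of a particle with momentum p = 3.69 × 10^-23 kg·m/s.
1.80 × 10^-11 m

Using the de Broglie relation λ = h/p:

λ = h/p
λ = (6.626 × 10^-34 J·s) / (3.69 × 10^-23 kg·m/s)
λ = 1.80 × 10^-11 m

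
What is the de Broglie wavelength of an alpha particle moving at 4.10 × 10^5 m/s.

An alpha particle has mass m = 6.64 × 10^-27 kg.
2.43 × 10^-13 m

Using the de Broglie relation λ = h/(mv):

λ = h/(mv)
λ = (6.626 × 10^-34 J·s) / (6.64 × 10^-27 kg × 4.10 × 10^5 m/s)
λ = 2.43 × 10^-13 m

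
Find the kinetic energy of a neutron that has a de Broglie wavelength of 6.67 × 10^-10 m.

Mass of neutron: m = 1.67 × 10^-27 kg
2.95 × 10^-22 J (or 1.84 × 10^-3 eV)

From λ = h/√(2mKE), we solve for KE:

λ² = h²/(2mKE)
KE = h²/(2mλ²)
KE = (6.626 × 10^-34 J·s)² / (2 × 1.67 × 10^-27 kg × (6.67 × 10^-10 m)²)
KE = 2.95 × 10^-22 J
KE = 1.84 × 10^-3 eV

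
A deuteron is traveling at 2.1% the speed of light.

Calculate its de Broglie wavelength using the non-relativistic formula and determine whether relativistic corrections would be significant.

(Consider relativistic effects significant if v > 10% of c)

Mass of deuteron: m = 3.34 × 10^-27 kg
No, relativistic corrections are not needed.

Using the non-relativistic de Broglie formula λ = h/(mv):

v = 2.1% × c = 6.296 × 10^6 m/s

λ = h/(mv)
λ = (6.626 × 10^-34 J·s) / (3.34 × 10^-27 kg × 6.296 × 10^6 m/s)
λ = 3.15 × 10^-14 m

Since v = 2.1% of c < 10% of c, relativistic corrections are NOT significant and this non-relativistic result is a good approximation.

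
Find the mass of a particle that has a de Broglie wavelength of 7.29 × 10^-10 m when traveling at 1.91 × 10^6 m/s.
4.76 × 10^-31 kg

From the de Broglie relation λ = h/(mv), we solve for m:

m = h/(λv)
m = (6.626 × 10^-34 J·s) / (7.29 × 10^-10 m × 1.91 × 10^6 m/s)
m = 4.76 × 10^-31 kg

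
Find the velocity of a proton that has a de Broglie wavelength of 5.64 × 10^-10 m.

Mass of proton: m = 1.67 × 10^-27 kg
7.03 × 10^2 m/s

From the de Broglie relation λ = h/(mv), we solve for v:

v = h/(mλ)
v = (6.626 × 10^-34 J·s) / (1.67 × 10^-27 kg × 5.64 × 10^-10 m)
v = 7.03 × 10^2 m/s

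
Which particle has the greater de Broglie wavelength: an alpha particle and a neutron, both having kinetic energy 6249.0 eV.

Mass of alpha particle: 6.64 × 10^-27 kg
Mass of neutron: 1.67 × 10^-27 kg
The neutron has the longer wavelength.

Using λ = h/√(2mKE):

For alpha particle: λ₁ = h/√(2m₁KE) = 1.82 × 10^-13 m
For neutron: λ₂ = h/√(2m₂KE) = 3.62 × 10^-13 m

Since λ ∝ 1/√m at constant kinetic energy, the lighter particle has the longer wavelength.

The neutron has the longer de Broglie wavelength.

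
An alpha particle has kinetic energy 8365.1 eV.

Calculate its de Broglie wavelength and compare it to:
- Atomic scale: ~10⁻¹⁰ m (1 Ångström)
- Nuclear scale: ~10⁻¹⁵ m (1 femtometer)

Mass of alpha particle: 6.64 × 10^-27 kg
λ = 1.57 × 10^-13 m, which is between nuclear and atomic scales.

Using λ = h/√(2mKE):

KE = 8365.1 eV = 1.340 × 10^-15 J

λ = h/√(2mKE)
λ = (6.626 × 10^-34 J·s) / √(2 × 6.64 × 10^-27 kg × 1.340 × 10^-15 J)
λ = 1.57 × 10^-13 m

Comparison:
- Atomic scale (10⁻¹⁰ m): λ is 0.0016× this size
- Nuclear scale (10⁻¹⁵ m): λ is 1.6e+02× this size

The wavelength is between nuclear and atomic scales.

This wavelength is appropriate for probing atomic structure but too large for nuclear physics experiments.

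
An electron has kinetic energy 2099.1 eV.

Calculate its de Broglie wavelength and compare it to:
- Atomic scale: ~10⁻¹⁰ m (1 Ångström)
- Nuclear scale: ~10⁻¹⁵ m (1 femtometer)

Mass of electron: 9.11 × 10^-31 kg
λ = 2.68 × 10^-11 m, which is between nuclear and atomic scales.

Using λ = h/√(2mKE):

KE = 2099.1 eV = 3.363 × 10^-16 J

λ = h/√(2mKE)
λ = (6.626 × 10^-34 J·s) / √(2 × 9.11 × 10^-31 kg × 3.363 × 10^-16 J)
λ = 2.68 × 10^-11 m

Comparison:
- Atomic scale (10⁻¹⁰ m): λ is 0.27× this size
- Nuclear scale (10⁻¹⁵ m): λ is 2.7e+04× this size

The wavelength is between nuclear and atomic scales.

This wavelength is appropriate for probing atomic structure but too large for nuclear physics experiments.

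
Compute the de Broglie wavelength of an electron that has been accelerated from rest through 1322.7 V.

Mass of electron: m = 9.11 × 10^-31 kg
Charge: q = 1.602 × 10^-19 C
3.37 × 10^-11 m

When a particle is accelerated through voltage V, it gains kinetic energy KE = qV.

The de Broglie wavelength is then λ = h/√(2mqV):

λ = h/√(2mqV)
λ = (6.626 × 10^-34 J·s) / √(2 × 9.11 × 10^-31 kg × 1.602 × 10^-19 C × 1322.7 V)
λ = 3.37 × 10^-11 m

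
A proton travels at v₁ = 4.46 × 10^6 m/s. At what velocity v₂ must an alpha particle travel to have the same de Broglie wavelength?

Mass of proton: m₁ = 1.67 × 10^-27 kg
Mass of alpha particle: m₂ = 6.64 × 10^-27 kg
v₂ = 1.12 × 10^6 m/s

For equal de Broglie wavelengths: λ₁ = λ₂

h/(m₁v₁) = h/(m₂v₂)
m₁v₁ = m₂v₂
v₂ = v₁ · (m₁/m₂)

v₂ = 4.46 × 10^6 m/s × (1.67 × 10^-27 kg / 6.64 × 10^-27 kg)
v₂ = 1.12 × 10^6 m/s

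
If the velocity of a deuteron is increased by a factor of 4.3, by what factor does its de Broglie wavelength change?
The wavelength decreases by a factor of 4.3.

From λ = h/(mv), the wavelength is inversely proportional to velocity:

λ ∝ 1/v

If v → 4.3v, then λ → λ/4.3

When velocity is increased by a factor of 4.3, the wavelength decreases by a factor of 4.3.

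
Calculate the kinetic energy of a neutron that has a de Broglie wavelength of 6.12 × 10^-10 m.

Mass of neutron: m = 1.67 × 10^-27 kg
3.51 × 10^-22 J (or 2.19 × 10^-3 eV)

From λ = h/√(2mKE), we solve for KE:

λ² = h²/(2mKE)
KE = h²/(2mλ²)
KE = (6.626 × 10^-34 J·s)² / (2 × 1.67 × 10^-27 kg × (6.12 × 10^-10 m)²)
KE = 3.51 × 10^-22 J
KE = 2.19 × 10^-3 eV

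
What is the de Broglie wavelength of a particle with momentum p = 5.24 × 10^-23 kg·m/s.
1.26 × 10^-11 m

Using the de Broglie relation λ = h/p:

λ = h/p
λ = (6.626 × 10^-34 J·s) / (5.24 × 10^-23 kg·m/s)
λ = 1.26 × 10^-11 m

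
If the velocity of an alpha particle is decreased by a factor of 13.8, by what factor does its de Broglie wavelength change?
The wavelength increases by a factor of 13.8.

From λ = h/(mv), the wavelength is inversely proportional to velocity:

λ ∝ 1/v

If v → v/13.8, then λ → 13.8λ

When velocity is decreased by a factor of 13.8, the wavelength increases by a factor of 13.8.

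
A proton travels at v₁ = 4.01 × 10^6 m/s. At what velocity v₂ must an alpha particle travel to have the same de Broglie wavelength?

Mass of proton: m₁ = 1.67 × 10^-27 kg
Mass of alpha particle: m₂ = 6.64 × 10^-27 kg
v₂ = 1.01 × 10^6 m/s

For equal de Broglie wavelengths: λ₁ = λ₂

h/(m₁v₁) = h/(m₂v₂)
m₁v₁ = m₂v₂
v₂ = v₁ · (m₁/m₂)

v₂ = 4.01 × 10^6 m/s × (1.67 × 10^-27 kg / 6.64 × 10^-27 kg)
v₂ = 1.01 × 10^6 m/s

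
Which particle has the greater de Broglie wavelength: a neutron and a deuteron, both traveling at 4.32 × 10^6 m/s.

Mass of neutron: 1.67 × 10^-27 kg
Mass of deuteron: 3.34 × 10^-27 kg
The neutron has the longer wavelength.

Using λ = h/(mv), since both particles have the same velocity, the wavelength depends only on mass.

For neutron: λ₁ = h/(m₁v) = 9.18 × 10^-14 m
For deuteron: λ₂ = h/(m₂v) = 4.59 × 10^-14 m

Since λ ∝ 1/m at constant velocity, the lighter particle has the longer wavelength.

The neutron has the longer de Broglie wavelength.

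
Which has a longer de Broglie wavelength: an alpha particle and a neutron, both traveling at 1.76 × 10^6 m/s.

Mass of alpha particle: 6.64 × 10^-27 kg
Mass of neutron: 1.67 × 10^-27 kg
The neutron has the longer wavelength.

Using λ = h/(mv), since both particles have the same velocity, the wavelength depends only on mass.

For alpha particle: λ₁ = h/(m₁v) = 5.67 × 10^-14 m
For neutron: λ₂ = h/(m₂v) = 2.25 × 10^-13 m

Since λ ∝ 1/m at constant velocity, the lighter particle has the longer wavelength.

The neutron has the longer de Broglie wavelength.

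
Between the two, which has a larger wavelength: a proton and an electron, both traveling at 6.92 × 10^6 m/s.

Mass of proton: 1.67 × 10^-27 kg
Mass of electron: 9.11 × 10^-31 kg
The electron has the longer wavelength.

Using λ = h/(mv), since both particles have the same velocity, the wavelength depends only on mass.

For proton: λ₁ = h/(m₁v) = 5.73 × 10^-14 m
For electron: λ₂ = h/(m₂v) = 1.05 × 10^-10 m

Since λ ∝ 1/m at constant velocity, the lighter particle has the longer wavelength.

The electron has the longer de Broglie wavelength.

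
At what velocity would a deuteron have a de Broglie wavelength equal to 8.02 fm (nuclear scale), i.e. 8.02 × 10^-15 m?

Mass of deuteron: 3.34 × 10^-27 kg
2.47 × 10^7 m/s

From λ = h/(mv), solve for v:

v = h/(mλ)
v = (6.626 × 10^-34 J·s) / (3.34 × 10^-27 kg × 8.02 × 10^-15 m)
v = 2.47 × 10^7 m/s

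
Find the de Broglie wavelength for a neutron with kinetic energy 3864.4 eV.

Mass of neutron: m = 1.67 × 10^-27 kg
4.61 × 10^-13 m

Using λ = h/√(2mKE):

First convert KE to Joules: KE = 3864.4 eV = 6.191 × 10^-16 J

λ = h/√(2mKE)
λ = (6.626 × 10^-34 J·s) / √(2 × 1.67 × 10^-27 kg × 6.191 × 10^-16 J)
λ = 4.61 × 10^-13 m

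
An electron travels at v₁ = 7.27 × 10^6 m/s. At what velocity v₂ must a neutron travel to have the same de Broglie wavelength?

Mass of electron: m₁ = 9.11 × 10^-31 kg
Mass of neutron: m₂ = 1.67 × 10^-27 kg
v₂ = 3.97 × 10^3 m/s

For equal de Broglie wavelengths: λ₁ = λ₂

h/(m₁v₁) = h/(m₂v₂)
m₁v₁ = m₂v₂
v₂ = v₁ · (m₁/m₂)

v₂ = 7.27 × 10^6 m/s × (9.11 × 10^-31 kg / 1.67 × 10^-27 kg)
v₂ = 3.97 × 10^3 m/s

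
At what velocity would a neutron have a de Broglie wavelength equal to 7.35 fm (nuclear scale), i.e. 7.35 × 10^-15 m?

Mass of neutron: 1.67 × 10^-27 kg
5.40 × 10^7 m/s

From λ = h/(mv), solve for v:

v = h/(mλ)
v = (6.626 × 10^-34 J·s) / (1.67 × 10^-27 kg × 7.35 × 10^-15 m)
v = 5.40 × 10^7 m/s

Note: This velocity is 18.0% of the speed of light, so relativistic corrections would be needed for a more accurate calculation.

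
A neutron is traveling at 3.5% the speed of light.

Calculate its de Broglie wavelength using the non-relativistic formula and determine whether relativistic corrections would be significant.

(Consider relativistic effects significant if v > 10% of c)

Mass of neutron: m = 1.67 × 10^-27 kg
No, relativistic corrections are not needed.

Using the non-relativistic de Broglie formula λ = h/(mv):

v = 3.5% × c = 1.049 × 10^7 m/s

λ = h/(mv)
λ = (6.626 × 10^-34 J·s) / (1.67 × 10^-27 kg × 1.049 × 10^7 m/s)
λ = 3.78 × 10^-14 m

Since v = 3.5% of c < 10% of c, relativistic corrections are NOT significant and this non-relativistic result is a good approximation.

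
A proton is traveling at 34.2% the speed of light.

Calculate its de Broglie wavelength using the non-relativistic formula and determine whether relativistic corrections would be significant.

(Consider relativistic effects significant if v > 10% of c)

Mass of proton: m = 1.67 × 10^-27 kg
Yes, relativistic corrections are needed.

Using the non-relativistic de Broglie formula λ = h/(mv):

v = 34.2% × c = 1.025 × 10^8 m/s

λ = h/(mv)
λ = (6.626 × 10^-34 J·s) / (1.67 × 10^-27 kg × 1.025 × 10^8 m/s)
λ = 3.87 × 10^-15 m

Since v = 34.2% of c > 10% of c, relativistic corrections ARE significant and the actual wavelength would differ from this non-relativistic estimate.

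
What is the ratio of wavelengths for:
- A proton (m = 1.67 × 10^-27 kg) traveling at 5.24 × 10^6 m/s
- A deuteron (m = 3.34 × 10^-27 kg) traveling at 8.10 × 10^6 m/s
λ₁/λ₂ = 3.09

Using λ = h/(mv):

λ₁ = h/(m₁v₁) = 7.57 × 10^-14 m
λ₂ = h/(m₂v₂) = 2.45 × 10^-14 m

Ratio λ₁/λ₂ = (m₂v₂)/(m₁v₁)
         = (3.34 × 10^-27 kg × 8.10 × 10^6 m/s) / (1.67 × 10^-27 kg × 5.24 × 10^6 m/s)
         = 3.09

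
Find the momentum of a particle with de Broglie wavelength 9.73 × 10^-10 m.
6.81 × 10^-25 kg·m/s

From the de Broglie relation λ = h/p, we solve for p:

p = h/λ
p = (6.626 × 10^-34 J·s) / (9.73 × 10^-10 m)
p = 6.81 × 10^-25 kg·m/s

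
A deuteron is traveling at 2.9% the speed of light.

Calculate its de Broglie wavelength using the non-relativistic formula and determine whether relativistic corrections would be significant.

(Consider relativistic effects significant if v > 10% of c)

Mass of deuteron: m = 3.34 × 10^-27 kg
No, relativistic corrections are not needed.

Using the non-relativistic de Broglie formula λ = h/(mv):

v = 2.9% × c = 8.694 × 10^6 m/s

λ = h/(mv)
λ = (6.626 × 10^-34 J·s) / (3.34 × 10^-27 kg × 8.694 × 10^6 m/s)
λ = 2.28 × 10^-14 m

Since v = 2.9% of c < 10% of c, relativistic corrections are NOT significant and this non-relativistic result is a good approximation.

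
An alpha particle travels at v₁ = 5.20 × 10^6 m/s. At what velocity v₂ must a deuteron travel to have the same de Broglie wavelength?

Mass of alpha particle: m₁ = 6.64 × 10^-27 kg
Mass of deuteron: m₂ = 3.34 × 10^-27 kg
v₂ = 1.03 × 10^7 m/s

For equal de Broglie wavelengths: λ₁ = λ₂

h/(m₁v₁) = h/(m₂v₂)
m₁v₁ = m₂v₂
v₂ = v₁ · (m₁/m₂)

v₂ = 5.20 × 10^6 m/s × (6.64 × 10^-27 kg / 3.34 × 10^-27 kg)
v₂ = 1.03 × 10^7 m/s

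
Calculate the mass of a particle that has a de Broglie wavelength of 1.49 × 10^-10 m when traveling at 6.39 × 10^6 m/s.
6.96 × 10^-31 kg

From the de Broglie relation λ = h/(mv), we solve for m:

m = h/(λv)
m = (6.626 × 10^-34 J·s) / (1.49 × 10^-10 m × 6.39 × 10^6 m/s)
m = 6.96 × 10^-31 kg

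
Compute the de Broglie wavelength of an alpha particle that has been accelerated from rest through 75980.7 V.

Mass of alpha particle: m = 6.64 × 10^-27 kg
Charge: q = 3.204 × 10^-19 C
3.69 × 10^-14 m

When a particle is accelerated through voltage V, it gains kinetic energy KE = qV.

The de Broglie wavelength is then λ = h/√(2mqV):

λ = h/√(2mqV)
λ = (6.626 × 10^-34 J·s) / √(2 × 6.64 × 10^-27 kg × 3.204 × 10^-19 C × 75980.7 V)
λ = 3.69 × 10^-14 m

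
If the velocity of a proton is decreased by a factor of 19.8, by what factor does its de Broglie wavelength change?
The wavelength increases by a factor of 19.8.

From λ = h/(mv), the wavelength is inversely proportional to velocity:

λ ∝ 1/v

If v → v/19.8, then λ → 19.8λ

When velocity is decreased by a factor of 19.8, the wavelength increases by a factor of 19.8.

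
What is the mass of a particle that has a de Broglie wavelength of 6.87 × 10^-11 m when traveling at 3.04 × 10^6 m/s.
3.17 × 10^-30 kg

From the de Broglie relation λ = h/(mv), we solve for m:

m = h/(λv)
m = (6.626 × 10^-34 J·s) / (6.87 × 10^-11 m × 3.04 × 10^6 m/s)
m = 3.17 × 10^-30 kg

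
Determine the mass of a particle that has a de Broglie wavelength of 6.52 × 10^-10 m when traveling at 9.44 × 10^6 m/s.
1.08 × 10^-31 kg

From the de Broglie relation λ = h/(mv), we solve for m:

m = h/(λv)
m = (6.626 × 10^-34 J·s) / (6.52 × 10^-10 m × 9.44 × 10^6 m/s)
m = 1.08 × 10^-31 kg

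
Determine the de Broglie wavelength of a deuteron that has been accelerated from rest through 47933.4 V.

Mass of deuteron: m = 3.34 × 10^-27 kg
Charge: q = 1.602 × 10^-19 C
9.25 × 10^-14 m

When a particle is accelerated through voltage V, it gains kinetic energy KE = qV.

The de Broglie wavelength is then λ = h/√(2mqV):

λ = h/√(2mqV)
λ = (6.626 × 10^-34 J·s) / √(2 × 3.34 × 10^-27 kg × 1.602 × 10^-19 C × 47933.4 V)
λ = 9.25 × 10^-14 m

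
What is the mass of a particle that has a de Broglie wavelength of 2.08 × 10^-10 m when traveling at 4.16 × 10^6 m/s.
7.66 × 10^-31 kg

From the de Broglie relation λ = h/(mv), we solve for m:

m = h/(λv)
m = (6.626 × 10^-34 J·s) / (2.08 × 10^-10 m × 4.16 × 10^6 m/s)
m = 7.66 × 10^-31 kg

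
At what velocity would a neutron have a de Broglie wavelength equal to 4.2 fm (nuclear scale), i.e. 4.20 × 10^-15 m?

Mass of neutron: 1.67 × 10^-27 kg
9.45 × 10^7 m/s

From λ = h/(mv), solve for v:

v = h/(mλ)
v = (6.626 × 10^-34 J·s) / (1.67 × 10^-27 kg × 4.20 × 10^-15 m)
v = 9.45 × 10^7 m/s

Note: This velocity is 31.5% of the speed of light, so relativistic corrections would be needed for a more accurate calculation.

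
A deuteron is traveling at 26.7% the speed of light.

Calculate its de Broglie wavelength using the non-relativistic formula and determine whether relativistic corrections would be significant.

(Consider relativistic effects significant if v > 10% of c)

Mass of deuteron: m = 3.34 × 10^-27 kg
Yes, relativistic corrections are needed.

Using the non-relativistic de Broglie formula λ = h/(mv):

v = 26.7% × c = 8.004 × 10^7 m/s

λ = h/(mv)
λ = (6.626 × 10^-34 J·s) / (3.34 × 10^-27 kg × 8.004 × 10^7 m/s)
λ = 2.48 × 10^-15 m

Since v = 26.7% of c > 10% of c, relativistic corrections ARE significant and the actual wavelength would differ from this non-relativistic estimate.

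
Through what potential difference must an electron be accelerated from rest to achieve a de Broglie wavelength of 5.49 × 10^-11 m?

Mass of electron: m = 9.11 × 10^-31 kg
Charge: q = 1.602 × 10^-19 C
499 V

From λ = h/√(2mqV), we solve for V:

λ² = h²/(2mqV)
V = h²/(2mqλ²)
V = (6.626 × 10^-34 J·s)² / (2 × 9.11 × 10^-31 kg × 1.602 × 10^-19 C × (5.49 × 10^-11 m)²)
V = 499 V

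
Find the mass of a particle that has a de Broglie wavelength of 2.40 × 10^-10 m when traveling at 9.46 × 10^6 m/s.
2.92 × 10^-31 kg

From the de Broglie relation λ = h/(mv), we solve for m:

m = h/(λv)
m = (6.626 × 10^-34 J·s) / (2.40 × 10^-10 m × 9.46 × 10^6 m/s)
m = 2.92 × 10^-31 kg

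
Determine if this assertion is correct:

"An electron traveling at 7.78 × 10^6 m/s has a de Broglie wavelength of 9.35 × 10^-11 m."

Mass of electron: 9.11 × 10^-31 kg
True

The claim is correct.

Using λ = h/(mv):
λ = (6.626 × 10^-34 J·s) / (9.11 × 10^-31 kg × 7.78 × 10^6 m/s)
λ = 9.35 × 10^-11 m

This matches the claimed value.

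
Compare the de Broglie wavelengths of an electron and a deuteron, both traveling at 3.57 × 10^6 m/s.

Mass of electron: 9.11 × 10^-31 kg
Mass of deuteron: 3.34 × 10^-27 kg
The electron has the longer wavelength.

Using λ = h/(mv), since both particles have the same velocity, the wavelength depends only on mass.

For electron: λ₁ = h/(m₁v) = 2.04 × 10^-10 m
For deuteron: λ₂ = h/(m₂v) = 5.56 × 10^-14 m

Since λ ∝ 1/m at constant velocity, the lighter particle has the longer wavelength.

The electron has the longer de Broglie wavelength.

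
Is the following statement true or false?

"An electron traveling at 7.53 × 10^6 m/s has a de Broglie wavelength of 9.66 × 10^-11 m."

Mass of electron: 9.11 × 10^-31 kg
True

The claim is correct.

Using λ = h/(mv):
λ = (6.626 × 10^-34 J·s) / (9.11 × 10^-31 kg × 7.53 × 10^6 m/s)
λ = 9.66 × 10^-11 m

This matches the claimed value.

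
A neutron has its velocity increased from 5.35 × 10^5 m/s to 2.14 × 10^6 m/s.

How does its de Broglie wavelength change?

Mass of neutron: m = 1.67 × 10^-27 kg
The wavelength decreases by a factor of 4.

Using λ = h/(mv):

Initial wavelength: λ₁ = h/(mv₁) = 7.42 × 10^-13 m
Final wavelength: λ₂ = h/(mv₂) = 1.85 × 10^-13 m

Since λ ∝ 1/v, when velocity increases by a factor of 4, the wavelength decreases by a factor of 4.

λ₂/λ₁ = v₁/v₂ = 1/4

The wavelength decreases by a factor of 4.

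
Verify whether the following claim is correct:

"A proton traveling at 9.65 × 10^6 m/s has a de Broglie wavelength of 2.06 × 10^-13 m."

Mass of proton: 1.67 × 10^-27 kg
False

The claim is incorrect.

Using λ = h/(mv):
λ = (6.626 × 10^-34 J·s) / (1.67 × 10^-27 kg × 9.65 × 10^6 m/s)
λ = 4.11 × 10^-14 m

The actual wavelength differs from the claimed 2.06 × 10^-13 m.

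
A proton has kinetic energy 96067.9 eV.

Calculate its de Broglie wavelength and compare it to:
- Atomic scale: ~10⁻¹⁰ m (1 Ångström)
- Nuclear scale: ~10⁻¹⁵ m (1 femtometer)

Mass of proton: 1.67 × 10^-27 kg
λ = 9.24 × 10^-14 m, which is between nuclear and atomic scales.

Using λ = h/√(2mKE):

KE = 96067.9 eV = 1.539 × 10^-14 J

λ = h/√(2mKE)
λ = (6.626 × 10^-34 J·s) / √(2 × 1.67 × 10^-27 kg × 1.539 × 10^-14 J)
λ = 9.24 × 10^-14 m

Comparison:
- Atomic scale (10⁻¹⁰ m): λ is 0.00092× this size
- Nuclear scale (10⁻¹⁵ m): λ is 92× this size

The wavelength is between nuclear and atomic scales.

This wavelength is appropriate for probing atomic structure but too large for nuclear physics experiments.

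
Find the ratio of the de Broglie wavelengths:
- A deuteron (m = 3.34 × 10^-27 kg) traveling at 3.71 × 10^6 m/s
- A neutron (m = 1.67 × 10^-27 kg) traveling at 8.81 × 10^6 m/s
λ₁/λ₂ = 1.19

Using λ = h/(mv):

λ₁ = h/(m₁v₁) = 5.35 × 10^-14 m
λ₂ = h/(m₂v₂) = 4.50 × 10^-14 m

Ratio λ₁/λ₂ = (m₂v₂)/(m₁v₁)
         = (1.67 × 10^-27 kg × 8.81 × 10^6 m/s) / (3.34 × 10^-27 kg × 3.71 × 10^6 m/s)
         = 1.19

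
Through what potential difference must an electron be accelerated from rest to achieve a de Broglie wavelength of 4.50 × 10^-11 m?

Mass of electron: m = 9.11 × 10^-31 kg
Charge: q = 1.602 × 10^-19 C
743 V

From λ = h/√(2mqV), we solve for V:

λ² = h²/(2mqV)
V = h²/(2mqλ²)
V = (6.626 × 10^-34 J·s)² / (2 × 9.11 × 10^-31 kg × 1.602 × 10^-19 C × (4.50 × 10^-11 m)²)
V = 743 V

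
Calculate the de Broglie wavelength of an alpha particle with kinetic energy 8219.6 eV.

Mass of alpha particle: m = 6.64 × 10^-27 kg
1.58 × 10^-13 m

Using λ = h/√(2mKE):

First convert KE to Joules: KE = 8219.6 eV = 1.317 × 10^-15 J

λ = h/√(2mKE)
λ = (6.626 × 10^-34 J·s) / √(2 × 6.64 × 10^-27 kg × 1.317 × 10^-15 J)
λ = 1.58 × 10^-13 m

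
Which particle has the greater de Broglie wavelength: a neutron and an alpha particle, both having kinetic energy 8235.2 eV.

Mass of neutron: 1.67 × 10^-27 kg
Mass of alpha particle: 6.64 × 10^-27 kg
The neutron has the longer wavelength.

Using λ = h/√(2mKE):

For neutron: λ₁ = h/√(2m₁KE) = 3.16 × 10^-13 m
For alpha particle: λ₂ = h/√(2m₂KE) = 1.58 × 10^-13 m

Since λ ∝ 1/√m at constant kinetic energy, the lighter particle has the longer wavelength.

The neutron has the longer de Broglie wavelength.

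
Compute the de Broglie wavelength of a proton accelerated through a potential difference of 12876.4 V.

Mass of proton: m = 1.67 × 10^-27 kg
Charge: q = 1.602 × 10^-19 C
2.52 × 10^-13 m

When a particle is accelerated through voltage V, it gains kinetic energy KE = qV.

The de Broglie wavelength is then λ = h/√(2mqV):

λ = h/√(2mqV)
λ = (6.626 × 10^-34 J·s) / √(2 × 1.67 × 10^-27 kg × 1.602 × 10^-19 C × 12876.4 V)
λ = 2.52 × 10^-13 m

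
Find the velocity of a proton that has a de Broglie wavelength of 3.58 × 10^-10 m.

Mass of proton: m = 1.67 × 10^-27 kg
1.11 × 10^3 m/s

From the de Broglie relation λ = h/(mv), we solve for v:

v = h/(mλ)
v = (6.626 × 10^-34 J·s) / (1.67 × 10^-27 kg × 3.58 × 10^-10 m)
v = 1.11 × 10^3 m/s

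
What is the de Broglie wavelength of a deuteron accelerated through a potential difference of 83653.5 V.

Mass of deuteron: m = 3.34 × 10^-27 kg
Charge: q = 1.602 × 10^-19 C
7.00 × 10^-14 m

When a particle is accelerated through voltage V, it gains kinetic energy KE = qV.

The de Broglie wavelength is then λ = h/√(2mqV):

λ = h/√(2mqV)
λ = (6.626 × 10^-34 J·s) / √(2 × 3.34 × 10^-27 kg × 1.602 × 10^-19 C × 83653.5 V)
λ = 7.00 × 10^-14 m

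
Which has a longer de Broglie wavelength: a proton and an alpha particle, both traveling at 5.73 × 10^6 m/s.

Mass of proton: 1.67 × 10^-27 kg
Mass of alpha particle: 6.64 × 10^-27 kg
The proton has the longer wavelength.

Using λ = h/(mv), since both particles have the same velocity, the wavelength depends only on mass.

For proton: λ₁ = h/(m₁v) = 6.92 × 10^-14 m
For alpha particle: λ₂ = h/(m₂v) = 1.74 × 10^-14 m

Since λ ∝ 1/m at constant velocity, the lighter particle has the longer wavelength.

The proton has the longer de Broglie wavelength.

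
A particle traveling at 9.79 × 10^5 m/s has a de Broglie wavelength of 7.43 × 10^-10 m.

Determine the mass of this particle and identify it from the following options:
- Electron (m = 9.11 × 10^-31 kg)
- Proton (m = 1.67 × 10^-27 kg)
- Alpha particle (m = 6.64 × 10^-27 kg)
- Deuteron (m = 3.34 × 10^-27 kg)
The particle is an electron.

From λ = h/(mv), solve for mass:

m = h/(λv)
m = (6.626 × 10^-34 J·s) / (7.43 × 10^-10 m × 9.79 × 10^5 m/s)
m = 9.11 × 10^-31 kg

Comparing with the listed masses, this is closest to an electron.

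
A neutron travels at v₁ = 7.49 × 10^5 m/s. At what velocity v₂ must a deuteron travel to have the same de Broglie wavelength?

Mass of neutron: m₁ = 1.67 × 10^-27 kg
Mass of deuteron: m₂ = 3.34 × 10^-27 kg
v₂ = 3.74 × 10^5 m/s

For equal de Broglie wavelengths: λ₁ = λ₂

h/(m₁v₁) = h/(m₂v₂)
m₁v₁ = m₂v₂
v₂ = v₁ · (m₁/m₂)

v₂ = 7.49 × 10^5 m/s × (1.67 × 10^-27 kg / 3.34 × 10^-27 kg)
v₂ = 3.74 × 10^5 m/s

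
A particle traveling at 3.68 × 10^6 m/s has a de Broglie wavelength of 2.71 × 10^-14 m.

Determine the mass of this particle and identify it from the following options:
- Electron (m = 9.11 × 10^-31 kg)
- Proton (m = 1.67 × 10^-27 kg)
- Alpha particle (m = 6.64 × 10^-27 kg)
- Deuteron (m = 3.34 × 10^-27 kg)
The particle is an alpha particle.

From λ = h/(mv), solve for mass:

m = h/(λv)
m = (6.626 × 10^-34 J·s) / (2.71 × 10^-14 m × 3.68 × 10^6 m/s)
m = 6.64 × 10^-27 kg

Comparing with the listed masses, this is closest to an alpha particle.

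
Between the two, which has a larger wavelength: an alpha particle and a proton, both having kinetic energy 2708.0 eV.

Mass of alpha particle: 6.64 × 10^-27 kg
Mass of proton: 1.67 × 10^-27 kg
The proton has the longer wavelength.

Using λ = h/√(2mKE):

For alpha particle: λ₁ = h/√(2m₁KE) = 2.76 × 10^-13 m
For proton: λ₂ = h/√(2m₂KE) = 5.50 × 10^-13 m

Since λ ∝ 1/√m at constant kinetic energy, the lighter particle has the longer wavelength.

The proton has the longer de Broglie wavelength.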